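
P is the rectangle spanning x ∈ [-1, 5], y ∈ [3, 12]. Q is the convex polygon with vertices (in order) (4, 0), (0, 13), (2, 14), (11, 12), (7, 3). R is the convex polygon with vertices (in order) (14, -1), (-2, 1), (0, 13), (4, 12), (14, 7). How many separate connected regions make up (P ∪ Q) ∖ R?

3

(P ∪ Q) ∖ R splits into 3 disjoint pieces (area 2.0833, area 20.0227, area 0.0378).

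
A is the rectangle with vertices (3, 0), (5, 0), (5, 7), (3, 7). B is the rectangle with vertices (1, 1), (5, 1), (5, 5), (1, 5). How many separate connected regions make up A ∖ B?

A ∖ B splits into 2 disjoint pieces (area 2, area 4).

2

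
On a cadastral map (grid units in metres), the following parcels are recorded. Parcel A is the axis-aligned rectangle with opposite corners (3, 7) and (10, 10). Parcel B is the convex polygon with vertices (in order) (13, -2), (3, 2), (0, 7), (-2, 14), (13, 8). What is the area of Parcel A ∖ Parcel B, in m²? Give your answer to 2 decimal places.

0.80

|Parcel A| = 21, |Parcel A∩Parcel B| = 20.2.
|Parcel A ∖ Parcel B| = |Parcel A| − |Parcel A∩Parcel B| = 21 − 20.2 = 0.80.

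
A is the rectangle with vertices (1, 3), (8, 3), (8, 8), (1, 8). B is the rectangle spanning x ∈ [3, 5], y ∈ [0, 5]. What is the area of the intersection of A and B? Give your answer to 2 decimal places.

4.00

|A∩B|: x∈[3,5], y∈[3,5] → 2·2 = 4.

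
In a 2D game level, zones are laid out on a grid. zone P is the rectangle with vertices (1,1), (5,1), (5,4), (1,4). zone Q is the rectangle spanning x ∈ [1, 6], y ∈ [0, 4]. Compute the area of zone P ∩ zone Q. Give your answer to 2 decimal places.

|zone P∩zone Q|: x∈[1,5], y∈[1,4] → 4·3 = 12.

12.00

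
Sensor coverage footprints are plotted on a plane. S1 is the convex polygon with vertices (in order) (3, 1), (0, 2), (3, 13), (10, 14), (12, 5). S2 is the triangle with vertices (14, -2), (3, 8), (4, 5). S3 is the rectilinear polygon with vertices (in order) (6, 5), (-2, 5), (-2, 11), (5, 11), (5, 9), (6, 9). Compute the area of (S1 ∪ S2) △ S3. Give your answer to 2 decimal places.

106.34

|S1 ∪ S2| = 108.7002.
|(S1 ∪ S2) ∩ S3| = 24.1818.
|(S1 ∪ S2) △ S3| = 108.7002 + 46 − 48.3636 = 106.34.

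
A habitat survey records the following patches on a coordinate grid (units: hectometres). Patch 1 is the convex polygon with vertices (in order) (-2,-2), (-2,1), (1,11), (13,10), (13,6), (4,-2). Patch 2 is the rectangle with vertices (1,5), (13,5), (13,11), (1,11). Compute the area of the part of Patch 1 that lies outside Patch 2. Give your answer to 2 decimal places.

|Patch 1| = 138, |Patch 1∩Patch 2| = 65.4375.
|Patch 1 ∖ Patch 2| = |Patch 1| − |Patch 1∩Patch 2| = 138 − 65.4375 = 72.56.

72.56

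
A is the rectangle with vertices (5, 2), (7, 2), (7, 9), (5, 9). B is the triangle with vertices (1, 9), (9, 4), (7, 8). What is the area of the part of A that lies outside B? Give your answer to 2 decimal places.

9.42

|A| = 14, |A∩B| = 4.5833.
|A ∖ B| = |A| − |A∩B| = 14 − 4.5833 = 9.42.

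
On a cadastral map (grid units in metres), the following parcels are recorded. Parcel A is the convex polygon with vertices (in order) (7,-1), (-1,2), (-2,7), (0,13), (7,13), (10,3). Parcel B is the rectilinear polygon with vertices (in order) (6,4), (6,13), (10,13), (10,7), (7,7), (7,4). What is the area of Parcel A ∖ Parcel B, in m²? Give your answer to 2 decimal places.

|Parcel A| = 123.5, |Parcel A∩Parcel B| = 14.4.
|Parcel A ∖ Parcel B| = |Parcel A| − |Parcel A∩Parcel B| = 123.5 − 14.4 = 109.10.

109.10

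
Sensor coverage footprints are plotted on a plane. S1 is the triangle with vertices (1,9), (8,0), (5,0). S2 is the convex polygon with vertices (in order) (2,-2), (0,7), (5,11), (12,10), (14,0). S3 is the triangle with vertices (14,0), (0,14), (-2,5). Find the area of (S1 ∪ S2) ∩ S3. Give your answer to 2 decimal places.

The region (S1 ∪ S2) ∩ S3 is the polygon with vertices (3.889,10.111), (14,0), (0.627,4.179), (0,7), (1.393,8.115), (1,9), (1.575,8.26).
By the shoelace formula its area is 53.05.

53.05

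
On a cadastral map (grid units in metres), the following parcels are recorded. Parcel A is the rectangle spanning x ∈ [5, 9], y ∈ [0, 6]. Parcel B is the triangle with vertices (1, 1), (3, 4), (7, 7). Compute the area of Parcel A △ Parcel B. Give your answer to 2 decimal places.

|Parcel A| = 24, |Parcel B| = 3, |Parcel A∩Parcel B| = 0.3333.
|Parcel A △ Parcel B| = |Parcel A| + |Parcel B| − 2·|Parcel A∩Parcel B| = 24 + 3 − 0.6667 = 26.33.

26.33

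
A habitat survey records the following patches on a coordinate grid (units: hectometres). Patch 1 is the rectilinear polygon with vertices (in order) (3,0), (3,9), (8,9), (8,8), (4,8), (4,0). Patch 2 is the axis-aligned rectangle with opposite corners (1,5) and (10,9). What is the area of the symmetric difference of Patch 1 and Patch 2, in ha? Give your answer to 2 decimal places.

33.00

|Patch 1| = 13, |Patch 2| = 36, |Patch 1∩Patch 2| = 8.
|Patch 1 △ Patch 2| = |Patch 1| + |Patch 2| − 2·|Patch 1∩Patch 2| = 13 + 36 − 16 = 33.00.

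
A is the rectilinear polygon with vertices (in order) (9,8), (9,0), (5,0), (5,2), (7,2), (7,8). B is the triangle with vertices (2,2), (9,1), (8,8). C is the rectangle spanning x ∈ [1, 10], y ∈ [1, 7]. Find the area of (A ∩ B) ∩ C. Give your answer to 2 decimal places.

The region (A ∩ B) ∩ C is the polygon with vertices (7,2), (7,7), (8.143,7), (9,1), (5,1.571), (5,2).
By the shoelace formula its area is 10.29.

10.29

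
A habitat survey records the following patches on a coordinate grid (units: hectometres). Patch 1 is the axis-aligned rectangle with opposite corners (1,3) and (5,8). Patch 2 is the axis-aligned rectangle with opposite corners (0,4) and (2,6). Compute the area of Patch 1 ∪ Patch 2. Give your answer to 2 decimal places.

22.00

By inclusion–exclusion:
Individual areas: |Patch 1| = 20, |Patch 2| = 4.
|Patch 1∩Patch 2|: x∈[1,2], y∈[4,6] → 1·2 = 2.
|Patch 1 ∪ Patch 2| = 24 − 2 = 22.00.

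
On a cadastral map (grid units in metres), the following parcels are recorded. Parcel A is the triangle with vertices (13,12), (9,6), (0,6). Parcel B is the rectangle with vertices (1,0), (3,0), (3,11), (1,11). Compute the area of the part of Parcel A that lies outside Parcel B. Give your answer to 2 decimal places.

25.15

|Parcel A| = 27, |Parcel A∩Parcel B| = 1.8462.
|Parcel A ∖ Parcel B| = |Parcel A| − |Parcel A∩Parcel B| = 27 − 1.8462 = 25.15.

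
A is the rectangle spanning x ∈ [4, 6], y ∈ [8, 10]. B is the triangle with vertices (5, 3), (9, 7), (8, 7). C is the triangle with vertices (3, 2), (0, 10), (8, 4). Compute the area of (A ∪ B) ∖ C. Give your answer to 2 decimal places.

5.52

|A ∪ B| = 6.
|(A ∪ B) ∩ C| = 0.4829.
|(A ∪ B) ∖ C| = 6 − 0.4829 = 5.52.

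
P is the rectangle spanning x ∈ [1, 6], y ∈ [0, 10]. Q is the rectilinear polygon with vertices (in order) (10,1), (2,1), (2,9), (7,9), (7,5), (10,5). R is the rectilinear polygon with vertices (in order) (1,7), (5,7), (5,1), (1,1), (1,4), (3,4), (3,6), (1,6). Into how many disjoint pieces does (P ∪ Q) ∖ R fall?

2

(P ∪ Q) ∖ R splits into 2 disjoint pieces (area 46, area 4).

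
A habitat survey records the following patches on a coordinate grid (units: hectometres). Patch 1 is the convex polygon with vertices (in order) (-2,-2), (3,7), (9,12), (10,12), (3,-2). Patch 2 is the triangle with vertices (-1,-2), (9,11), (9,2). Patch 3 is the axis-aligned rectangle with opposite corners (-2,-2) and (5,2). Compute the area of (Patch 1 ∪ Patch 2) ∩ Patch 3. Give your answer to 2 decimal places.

The region (Patch 1 ∪ Patch 2) ∩ Patch 3 is the polygon with vertices (4,0), (3,-2), (-1,-2), (-2,-2), (0.222,2), (5,2), (5,0.4).
By the shoelace formula its area is 20.36.

20.36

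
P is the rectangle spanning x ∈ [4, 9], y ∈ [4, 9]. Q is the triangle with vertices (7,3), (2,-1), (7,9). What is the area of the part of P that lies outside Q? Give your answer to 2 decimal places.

18.75

|P| = 25, |P∩Q| = 6.25.
|P ∖ Q| = |P| − |P∩Q| = 25 − 6.25 = 18.75.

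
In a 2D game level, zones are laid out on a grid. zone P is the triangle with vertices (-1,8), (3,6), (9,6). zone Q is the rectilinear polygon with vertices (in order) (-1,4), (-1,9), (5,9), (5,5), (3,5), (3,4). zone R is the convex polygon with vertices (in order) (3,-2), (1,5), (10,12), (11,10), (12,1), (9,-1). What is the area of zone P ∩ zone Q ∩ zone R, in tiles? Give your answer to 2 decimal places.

1.91

The intersection is the polygon with vertices (2.565,6.217), (3.659,7.068), (5,6.8), (5,6), (3,6).
By the shoelace formula its area is 1.91.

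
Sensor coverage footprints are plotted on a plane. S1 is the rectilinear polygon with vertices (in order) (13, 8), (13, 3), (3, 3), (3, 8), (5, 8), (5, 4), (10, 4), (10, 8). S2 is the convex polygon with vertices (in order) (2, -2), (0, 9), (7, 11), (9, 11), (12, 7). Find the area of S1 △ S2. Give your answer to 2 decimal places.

|S1| = 30, |S2| = 87, |S1∩S2| = 16.5361.
|S1 △ S2| = |S1| + |S2| − 2·|S1∩S2| = 30 + 87 − 33.0722 = 83.93.

83.93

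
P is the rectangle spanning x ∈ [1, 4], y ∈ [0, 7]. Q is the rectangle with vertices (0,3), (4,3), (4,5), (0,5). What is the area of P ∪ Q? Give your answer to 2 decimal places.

By inclusion–exclusion:
Individual areas: |P| = 21, |Q| = 8.
|P∩Q|: x∈[1,4], y∈[3,5] → 3·2 = 6.
|P ∪ Q| = 29 − 6 = 23.00.

23.00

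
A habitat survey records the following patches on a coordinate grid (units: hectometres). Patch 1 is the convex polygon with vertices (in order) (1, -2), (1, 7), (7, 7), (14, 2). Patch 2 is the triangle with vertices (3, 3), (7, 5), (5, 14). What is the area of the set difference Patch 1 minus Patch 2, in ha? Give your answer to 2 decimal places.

63.40

|Patch 1| = 73.5, |Patch 1∩Patch 2| = 10.101.
|Patch 1 ∖ Patch 2| = |Patch 1| − |Patch 1∩Patch 2| = 73.5 − 10.101 = 63.40.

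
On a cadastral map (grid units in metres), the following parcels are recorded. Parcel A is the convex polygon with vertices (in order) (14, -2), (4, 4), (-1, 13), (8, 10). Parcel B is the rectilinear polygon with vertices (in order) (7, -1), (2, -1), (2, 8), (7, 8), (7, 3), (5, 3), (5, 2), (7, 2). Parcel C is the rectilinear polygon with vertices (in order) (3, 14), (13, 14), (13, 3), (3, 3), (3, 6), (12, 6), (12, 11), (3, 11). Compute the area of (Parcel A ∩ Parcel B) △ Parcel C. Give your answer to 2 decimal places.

|Parcel A ∩ Parcel B| = 18.5667.
|(Parcel A ∩ Parcel B) ∩ Parcel C| = 9.2667.
|(Parcel A ∩ Parcel B) △ Parcel C| = 18.5667 + 65 − 18.5333 = 65.03.

65.03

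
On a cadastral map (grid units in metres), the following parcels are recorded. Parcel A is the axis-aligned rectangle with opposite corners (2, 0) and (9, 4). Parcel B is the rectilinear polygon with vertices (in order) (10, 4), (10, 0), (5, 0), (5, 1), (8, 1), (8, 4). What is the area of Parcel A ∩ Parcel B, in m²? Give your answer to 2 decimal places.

7.00

The intersection is the polygon with vertices (9,0), (5,0), (5,1), (8,1), (8,4), (9,4).
By the shoelace formula its area is 7.00.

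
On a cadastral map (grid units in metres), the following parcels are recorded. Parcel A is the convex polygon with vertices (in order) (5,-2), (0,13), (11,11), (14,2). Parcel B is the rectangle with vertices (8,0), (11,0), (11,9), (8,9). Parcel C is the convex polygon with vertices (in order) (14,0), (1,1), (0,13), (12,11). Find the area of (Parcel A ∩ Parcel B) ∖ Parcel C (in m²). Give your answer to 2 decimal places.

0.72

|Parcel A ∩ Parcel B| = 26.5.
|(Parcel A ∩ Parcel B) ∩ Parcel C| = 25.7793.
|(Parcel A ∩ Parcel B) ∖ Parcel C| = 26.5 − 25.7793 = 0.72.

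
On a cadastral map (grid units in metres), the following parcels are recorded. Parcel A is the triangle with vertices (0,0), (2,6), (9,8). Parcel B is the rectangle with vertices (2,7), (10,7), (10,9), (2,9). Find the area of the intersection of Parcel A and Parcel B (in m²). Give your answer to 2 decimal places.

The intersection is the polygon with vertices (9,8), (7.875,7), (5.5,7).
By the shoelace formula its area is 1.19.

1.19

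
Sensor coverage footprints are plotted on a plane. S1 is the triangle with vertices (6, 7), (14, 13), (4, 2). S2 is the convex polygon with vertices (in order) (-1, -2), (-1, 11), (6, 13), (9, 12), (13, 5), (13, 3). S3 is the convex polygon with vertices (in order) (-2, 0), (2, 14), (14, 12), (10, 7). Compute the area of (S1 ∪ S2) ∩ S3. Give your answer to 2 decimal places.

86.11

|S1 ∪ S2| = 150.8349.
|(S1 ∪ S2) ∩ S3| = 86.11.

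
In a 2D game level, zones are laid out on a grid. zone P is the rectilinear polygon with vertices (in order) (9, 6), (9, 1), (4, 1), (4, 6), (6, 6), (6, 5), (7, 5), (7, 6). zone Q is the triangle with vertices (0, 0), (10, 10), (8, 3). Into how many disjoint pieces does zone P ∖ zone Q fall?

2

zone P ∖ zone Q splits into 2 disjoint pieces (area 8.7143, area 2).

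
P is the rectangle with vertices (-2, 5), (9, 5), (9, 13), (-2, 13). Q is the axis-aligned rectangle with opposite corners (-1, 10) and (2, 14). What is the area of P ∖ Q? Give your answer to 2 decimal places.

79.00

|P∩Q|: x∈[-1,2], y∈[10,13] → 3·3 = 9.
|P| = 88.
|P ∖ Q| = |P| − |P∩Q| = 88 − 9 = 79.00.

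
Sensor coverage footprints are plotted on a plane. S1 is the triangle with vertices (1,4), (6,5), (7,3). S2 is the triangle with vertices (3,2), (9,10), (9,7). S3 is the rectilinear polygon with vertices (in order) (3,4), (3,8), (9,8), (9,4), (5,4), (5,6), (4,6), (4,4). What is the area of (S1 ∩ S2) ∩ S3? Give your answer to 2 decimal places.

The region (S1 ∩ S2) ∩ S3 is the polygon with vertices (6.176,4.647), (5.4,4), (5,4), (5,4.667), (5.118,4.824), (6,5).
By the shoelace formula its area is 0.79.

0.79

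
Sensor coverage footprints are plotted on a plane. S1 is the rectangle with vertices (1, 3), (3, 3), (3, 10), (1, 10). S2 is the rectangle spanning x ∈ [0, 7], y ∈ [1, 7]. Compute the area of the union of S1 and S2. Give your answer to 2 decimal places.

By inclusion–exclusion:
Individual areas: |S1| = 14, |S2| = 42.
|S1∩S2|: x∈[1,3], y∈[3,7] → 2·4 = 8.
|S1 ∪ S2| = 56 − 8 = 48.00.

48.00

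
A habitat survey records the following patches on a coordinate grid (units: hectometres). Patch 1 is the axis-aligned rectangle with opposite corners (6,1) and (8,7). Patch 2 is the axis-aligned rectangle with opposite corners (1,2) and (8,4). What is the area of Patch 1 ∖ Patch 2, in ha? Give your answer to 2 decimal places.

8.00

|Patch 1∩Patch 2|: x∈[6,8], y∈[2,4] → 2·2 = 4.
|Patch 1| = 12.
|Patch 1 ∖ Patch 2| = |Patch 1| − |Patch 1∩Patch 2| = 12 − 4 = 8.00.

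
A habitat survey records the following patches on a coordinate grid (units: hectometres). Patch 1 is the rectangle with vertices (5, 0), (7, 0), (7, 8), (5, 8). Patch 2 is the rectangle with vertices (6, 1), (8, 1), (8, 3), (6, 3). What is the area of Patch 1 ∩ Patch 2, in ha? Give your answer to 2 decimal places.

|Patch 1∩Patch 2|: x∈[6,7], y∈[1,3] → 1·2 = 2.

2.00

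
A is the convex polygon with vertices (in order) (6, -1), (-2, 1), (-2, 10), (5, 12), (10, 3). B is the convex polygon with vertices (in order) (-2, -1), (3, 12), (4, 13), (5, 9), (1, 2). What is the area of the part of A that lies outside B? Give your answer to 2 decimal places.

85.09

|A| = 110.5, |A∩B| = 25.4098.
|A ∖ B| = |A| − |A∩B| = 110.5 − 25.4098 = 85.09.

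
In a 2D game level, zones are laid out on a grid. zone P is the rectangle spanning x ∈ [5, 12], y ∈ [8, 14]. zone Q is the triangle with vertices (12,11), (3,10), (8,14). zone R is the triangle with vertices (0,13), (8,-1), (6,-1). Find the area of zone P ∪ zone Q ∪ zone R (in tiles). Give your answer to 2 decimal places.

By inclusion–exclusion:
Individual areas: |zone P| = 42, |zone Q| = 15.5, |zone R| = 14.
|zone P∩zone Q| = 14.1222.
|zone P∩zone R| = 0.
|zone Q∩zone R| = 0.
|zone P∩zone Q∩zone R| = 0.
|zone P ∪ zone Q ∪ zone R| = 71.5 − 14.1222 + 0 = 57.38.

57.38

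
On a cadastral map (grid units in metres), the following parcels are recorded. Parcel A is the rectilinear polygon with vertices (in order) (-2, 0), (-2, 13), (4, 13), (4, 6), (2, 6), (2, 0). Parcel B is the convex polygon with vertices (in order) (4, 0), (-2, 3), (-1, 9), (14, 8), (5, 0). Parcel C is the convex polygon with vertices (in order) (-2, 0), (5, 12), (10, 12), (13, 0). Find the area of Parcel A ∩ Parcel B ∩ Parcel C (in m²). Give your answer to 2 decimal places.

The intersection is the polygon with vertices (2,6), (2,1), (-0.645,2.323), (3.091,8.727), (4,8.667), (4,6).
By the shoelace formula its area is 12.15.

12.15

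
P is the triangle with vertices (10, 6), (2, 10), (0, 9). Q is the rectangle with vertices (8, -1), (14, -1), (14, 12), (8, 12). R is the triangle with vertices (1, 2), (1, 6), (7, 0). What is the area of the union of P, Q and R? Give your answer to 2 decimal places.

97.60

By inclusion–exclusion:
Individual areas: |P| = 8, |Q| = 78, |R| = 12.
|P∩Q| = 0.4.
|P∩R| = 0.
|Q∩R| = 0.
|P∩Q∩R| = 0.
|P ∪ Q ∪ R| = 98 − 0.4 + 0 = 97.60.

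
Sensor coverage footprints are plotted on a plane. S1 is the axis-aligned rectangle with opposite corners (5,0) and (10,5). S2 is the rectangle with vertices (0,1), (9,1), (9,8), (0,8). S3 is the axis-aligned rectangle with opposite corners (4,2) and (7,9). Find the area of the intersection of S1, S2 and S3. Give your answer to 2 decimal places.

The intersection is the polygon with vertices (7,5), (7,2), (5,2), (5,5).
By the shoelace formula its area is 6.00.

6.00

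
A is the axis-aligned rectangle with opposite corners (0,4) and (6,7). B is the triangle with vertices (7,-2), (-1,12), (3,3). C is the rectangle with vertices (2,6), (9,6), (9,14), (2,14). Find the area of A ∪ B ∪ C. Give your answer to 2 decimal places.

75.52

By inclusion–exclusion:
Individual areas: |A| = 18, |B| = 8, |C| = 56.
|A∩B| = 2.4762.
|A∩C|: x∈[2,6], y∈[6,7] → 4·1 = 4.
|B∩C| = 0.1607.
|A∩B∩C| = 0.1607.
|A ∪ B ∪ C| = 82 − 6.6369 + 0.1607 = 75.52.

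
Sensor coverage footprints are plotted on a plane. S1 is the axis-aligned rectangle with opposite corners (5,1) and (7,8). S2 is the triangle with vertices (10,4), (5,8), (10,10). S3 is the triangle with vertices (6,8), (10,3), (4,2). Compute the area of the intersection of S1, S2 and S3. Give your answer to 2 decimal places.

The intersection is the polygon with vertices (7,6.4), (5.79,7.368), (6,8), (7,6.75).
By the shoelace formula its area is 0.66.

0.66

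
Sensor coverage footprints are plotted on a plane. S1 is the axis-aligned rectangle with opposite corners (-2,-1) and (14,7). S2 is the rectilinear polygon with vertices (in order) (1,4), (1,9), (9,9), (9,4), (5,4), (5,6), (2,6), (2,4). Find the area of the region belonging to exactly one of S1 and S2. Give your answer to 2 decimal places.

|S1| = 128, |S2| = 34, |S1∩S2| = 18.
|S1 △ S2| = |S1| + |S2| − 2·|S1∩S2| = 128 + 34 − 36 = 126.00.

126.00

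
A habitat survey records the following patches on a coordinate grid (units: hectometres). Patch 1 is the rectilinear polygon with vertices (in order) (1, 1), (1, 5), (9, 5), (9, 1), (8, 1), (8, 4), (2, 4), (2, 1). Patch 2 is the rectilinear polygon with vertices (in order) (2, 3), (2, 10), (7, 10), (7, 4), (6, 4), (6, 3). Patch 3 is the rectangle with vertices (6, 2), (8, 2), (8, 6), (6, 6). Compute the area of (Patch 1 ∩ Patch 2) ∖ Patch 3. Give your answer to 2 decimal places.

4.00

|Patch 1 ∩ Patch 2| = 5.
|(Patch 1 ∩ Patch 2) ∩ Patch 3| = 1.
|(Patch 1 ∩ Patch 2) ∖ Patch 3| = 5 − 1 = 4.00.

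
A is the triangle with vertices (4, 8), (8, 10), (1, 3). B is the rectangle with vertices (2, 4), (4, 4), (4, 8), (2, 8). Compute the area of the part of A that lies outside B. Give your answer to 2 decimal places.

|A| = 7, |A∩B| = 2.6667.
|A ∖ B| = |A| − |A∩B| = 7 − 2.6667 = 4.33.

4.33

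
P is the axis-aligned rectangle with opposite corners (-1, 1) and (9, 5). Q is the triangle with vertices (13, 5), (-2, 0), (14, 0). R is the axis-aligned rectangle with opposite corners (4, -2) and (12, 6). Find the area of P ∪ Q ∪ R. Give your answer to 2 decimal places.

By inclusion–exclusion:
Individual areas: |P| = 40, |Q| = 40, |R| = 64.
|P∩Q| = 10.6667.
|P∩R|: x∈[4,9], y∈[1,5] → 5·4 = 20.
|Q∩R| = 26.6667.
|P∩Q∩R| = 9.1667.
|P ∪ Q ∪ R| = 144 − 57.3333 + 9.1667 = 95.83.

95.83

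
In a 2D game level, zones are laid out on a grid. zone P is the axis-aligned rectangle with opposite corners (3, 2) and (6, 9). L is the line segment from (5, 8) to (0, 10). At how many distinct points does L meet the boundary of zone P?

1

The segment meets the boundary at (3,8.8).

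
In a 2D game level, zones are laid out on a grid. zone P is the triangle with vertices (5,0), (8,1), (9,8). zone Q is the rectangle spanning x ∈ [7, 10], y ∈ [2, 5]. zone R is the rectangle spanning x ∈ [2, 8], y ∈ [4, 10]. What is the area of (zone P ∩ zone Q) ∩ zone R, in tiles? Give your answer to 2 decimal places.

The region (zone P ∩ zone Q) ∩ zone R is the polygon with vertices (7.5,5), (8,5), (8,4), (7,4).
By the shoelace formula its area is 0.75.

0.75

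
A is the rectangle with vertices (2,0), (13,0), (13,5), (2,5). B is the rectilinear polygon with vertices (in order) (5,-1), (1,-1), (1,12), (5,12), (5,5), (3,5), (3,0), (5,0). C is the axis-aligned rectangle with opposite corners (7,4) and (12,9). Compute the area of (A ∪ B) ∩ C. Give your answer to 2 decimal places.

5.00

The region (A ∪ B) ∩ C is the polygon with vertices (12,5), (12,4), (7,4), (7,5).
By the shoelace formula its area is 5.00.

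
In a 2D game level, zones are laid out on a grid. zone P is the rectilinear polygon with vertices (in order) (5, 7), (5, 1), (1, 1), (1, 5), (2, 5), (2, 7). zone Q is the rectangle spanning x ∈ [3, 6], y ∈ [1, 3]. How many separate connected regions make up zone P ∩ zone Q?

zone P ∩ zone Q is a single connected region.

1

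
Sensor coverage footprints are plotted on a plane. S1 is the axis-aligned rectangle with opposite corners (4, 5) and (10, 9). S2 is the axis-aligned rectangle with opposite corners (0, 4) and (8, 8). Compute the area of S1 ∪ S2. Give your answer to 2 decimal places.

By inclusion–exclusion:
Individual areas: |S1| = 24, |S2| = 32.
|S1∩S2|: x∈[4,8], y∈[5,8] → 4·3 = 12.
|S1 ∪ S2| = 56 − 12 = 44.00.

44.00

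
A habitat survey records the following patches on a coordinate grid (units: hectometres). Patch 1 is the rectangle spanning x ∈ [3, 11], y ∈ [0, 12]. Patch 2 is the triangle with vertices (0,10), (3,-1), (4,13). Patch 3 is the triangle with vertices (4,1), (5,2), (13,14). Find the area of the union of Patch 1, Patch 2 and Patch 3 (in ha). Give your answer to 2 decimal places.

116.61

By inclusion–exclusion:
Individual areas: |Patch 1| = 96, |Patch 2| = 26.5, |Patch 3| = 2.
|Patch 1∩Patch 2| = 6.
|Patch 1∩Patch 3| = 1.8889.
|Patch 2∩Patch 3| = 0.
|Patch 1∩Patch 2∩Patch 3| = 0.
|Patch 1 ∪ Patch 2 ∪ Patch 3| = 124.5 − 7.8889 + 0 = 116.61.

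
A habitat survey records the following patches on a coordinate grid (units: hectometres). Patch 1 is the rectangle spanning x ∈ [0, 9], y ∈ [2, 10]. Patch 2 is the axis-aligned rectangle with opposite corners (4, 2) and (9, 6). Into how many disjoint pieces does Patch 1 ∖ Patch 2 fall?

Patch 1 ∖ Patch 2 is a single connected region.

1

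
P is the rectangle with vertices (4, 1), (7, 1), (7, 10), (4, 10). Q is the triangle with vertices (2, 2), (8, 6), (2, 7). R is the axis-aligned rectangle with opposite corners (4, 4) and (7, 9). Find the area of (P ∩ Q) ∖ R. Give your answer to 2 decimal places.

0.33

|P ∩ Q| = 6.25.
|(P ∩ Q) ∩ R| = 5.9167.
|(P ∩ Q) ∖ R| = 6.25 − 5.9167 = 0.33.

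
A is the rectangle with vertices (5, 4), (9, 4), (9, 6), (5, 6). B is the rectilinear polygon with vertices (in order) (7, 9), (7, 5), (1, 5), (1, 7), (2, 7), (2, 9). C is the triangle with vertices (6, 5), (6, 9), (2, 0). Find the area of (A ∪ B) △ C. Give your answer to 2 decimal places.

27.69

|A ∪ B| = 28.
|(A ∪ B) ∩ C| = 4.1556.
|(A ∪ B) △ C| = 28 + 8 − 8.3111 = 27.69.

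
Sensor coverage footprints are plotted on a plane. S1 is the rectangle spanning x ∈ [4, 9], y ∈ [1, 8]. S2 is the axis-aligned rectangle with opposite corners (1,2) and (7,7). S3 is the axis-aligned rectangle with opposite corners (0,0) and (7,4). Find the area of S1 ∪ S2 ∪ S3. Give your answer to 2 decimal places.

By inclusion–exclusion:
Individual areas: |S1| = 35, |S2| = 30, |S3| = 28.
|S1∩S2|: x∈[4,7], y∈[2,7] → 3·5 = 15.
|S1∩S3|: x∈[4,7], y∈[1,4] → 3·3 = 9.
|S2∩S3|: x∈[1,7], y∈[2,4] → 6·2 = 12.
|S1∩S2∩S3| = 6.
|S1 ∪ S2 ∪ S3| = 93 − 36 + 6 = 63.00.

63.00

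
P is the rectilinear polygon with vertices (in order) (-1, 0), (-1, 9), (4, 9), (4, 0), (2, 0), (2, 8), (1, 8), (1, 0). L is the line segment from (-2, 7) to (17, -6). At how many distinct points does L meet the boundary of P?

4

The segment meets the boundary at (2,4.263), (1,4.947), (4,2.895), (-1,6.316).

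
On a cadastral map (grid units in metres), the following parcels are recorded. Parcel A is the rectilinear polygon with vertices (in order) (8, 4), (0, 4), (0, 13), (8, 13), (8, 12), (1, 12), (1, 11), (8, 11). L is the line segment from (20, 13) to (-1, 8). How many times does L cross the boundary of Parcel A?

2

The segment meets the boundary at (0,8.238), (8,10.143).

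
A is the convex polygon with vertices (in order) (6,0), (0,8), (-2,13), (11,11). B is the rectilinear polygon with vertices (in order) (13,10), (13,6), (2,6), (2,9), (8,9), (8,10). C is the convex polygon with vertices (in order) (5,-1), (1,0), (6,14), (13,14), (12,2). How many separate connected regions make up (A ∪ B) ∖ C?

2

(A ∪ B) ∖ C splits into 2 disjoint pieces (area 31.2096, area 2).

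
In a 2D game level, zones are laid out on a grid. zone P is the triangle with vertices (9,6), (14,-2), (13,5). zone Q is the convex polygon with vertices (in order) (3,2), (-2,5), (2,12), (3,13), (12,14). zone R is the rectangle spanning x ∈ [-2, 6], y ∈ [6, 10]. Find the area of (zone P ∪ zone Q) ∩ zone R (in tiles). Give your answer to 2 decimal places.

25.14

The region (zone P ∪ zone Q) ∩ zone R is the polygon with vertices (0.857,10), (6,10), (6,6), (-1.429,6).
By the shoelace formula its area is 25.14.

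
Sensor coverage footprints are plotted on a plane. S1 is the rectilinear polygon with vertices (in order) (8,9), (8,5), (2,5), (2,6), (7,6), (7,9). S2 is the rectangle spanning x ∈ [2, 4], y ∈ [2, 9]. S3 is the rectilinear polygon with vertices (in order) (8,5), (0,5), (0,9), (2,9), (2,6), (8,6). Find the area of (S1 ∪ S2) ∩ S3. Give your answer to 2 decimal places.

6.00

|S1 ∪ S2| = 21.
|(S1 ∪ S2) ∩ S3| = 6.00.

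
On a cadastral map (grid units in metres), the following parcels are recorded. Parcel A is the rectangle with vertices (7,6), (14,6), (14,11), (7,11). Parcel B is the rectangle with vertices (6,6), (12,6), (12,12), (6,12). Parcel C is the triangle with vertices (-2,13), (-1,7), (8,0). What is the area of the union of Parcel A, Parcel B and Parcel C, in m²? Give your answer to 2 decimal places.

By inclusion–exclusion:
Individual areas: |Parcel A| = 35, |Parcel B| = 36, |Parcel C| = 23.5.
|Parcel A∩Parcel B|: x∈[7,12], y∈[6,11] → 5·5 = 25.
|Parcel A∩Parcel C| = 0.
|Parcel B∩Parcel C| = 0.
|Parcel A∩Parcel B∩Parcel C| = 0.
|Parcel A ∪ Parcel B ∪ Parcel C| = 94.5 − 25 + 0 = 69.50.

69.50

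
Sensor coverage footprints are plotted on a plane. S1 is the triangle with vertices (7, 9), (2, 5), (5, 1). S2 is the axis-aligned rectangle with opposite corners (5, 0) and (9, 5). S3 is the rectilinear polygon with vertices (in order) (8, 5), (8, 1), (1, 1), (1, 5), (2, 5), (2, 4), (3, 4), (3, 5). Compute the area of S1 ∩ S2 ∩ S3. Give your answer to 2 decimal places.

2.00

The intersection is the polygon with vertices (5,5), (6,5), (5,1).
By the shoelace formula its area is 2.00.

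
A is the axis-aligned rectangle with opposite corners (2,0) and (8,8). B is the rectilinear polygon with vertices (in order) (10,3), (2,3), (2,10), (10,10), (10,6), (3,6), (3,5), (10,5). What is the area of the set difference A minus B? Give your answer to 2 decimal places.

|A| = 48, |A∩B| = 25.
|A ∖ B| = |A| − |A∩B| = 48 − 25 = 23.00.

23.00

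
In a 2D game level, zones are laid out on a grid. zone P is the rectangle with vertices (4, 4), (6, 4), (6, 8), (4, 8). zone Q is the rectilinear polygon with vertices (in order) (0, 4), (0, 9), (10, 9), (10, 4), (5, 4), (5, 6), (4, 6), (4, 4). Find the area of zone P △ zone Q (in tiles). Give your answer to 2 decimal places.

|zone P| = 8, |zone Q| = 48, |zone P∩zone Q| = 6.
|zone P △ zone Q| = |zone P| + |zone Q| − 2·|zone P∩zone Q| = 8 + 48 − 12 = 44.00.

44.00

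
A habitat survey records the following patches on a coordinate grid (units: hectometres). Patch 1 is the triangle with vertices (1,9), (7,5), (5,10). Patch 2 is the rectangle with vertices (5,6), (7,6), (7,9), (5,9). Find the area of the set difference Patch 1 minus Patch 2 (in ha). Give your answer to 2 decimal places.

8.08

|Patch 1| = 11, |Patch 1∩Patch 2| = 2.9167.
|Patch 1 ∖ Patch 2| = |Patch 1| − |Patch 1∩Patch 2| = 11 − 2.9167 = 8.08.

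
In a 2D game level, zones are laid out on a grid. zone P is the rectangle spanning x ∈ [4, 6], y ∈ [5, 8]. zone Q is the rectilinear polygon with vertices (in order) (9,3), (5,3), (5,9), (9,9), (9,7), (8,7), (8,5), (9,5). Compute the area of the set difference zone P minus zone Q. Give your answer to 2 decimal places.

|zone P| = 6, |zone P∩zone Q| = 3.
|zone P ∖ zone Q| = |zone P| − |zone P∩zone Q| = 6 − 3 = 3.00.

3.00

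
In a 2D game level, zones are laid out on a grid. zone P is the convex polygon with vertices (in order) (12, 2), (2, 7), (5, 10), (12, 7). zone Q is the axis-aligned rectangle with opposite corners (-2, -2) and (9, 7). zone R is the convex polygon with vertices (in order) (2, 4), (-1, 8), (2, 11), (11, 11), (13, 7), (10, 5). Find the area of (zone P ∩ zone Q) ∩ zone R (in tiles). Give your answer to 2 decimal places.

The region (zone P ∩ zone Q) ∩ zone R is the polygon with vertices (9,7), (9,4.875), (6.8,4.6), (2,7).
By the shoelace formula its area is 10.74.

10.74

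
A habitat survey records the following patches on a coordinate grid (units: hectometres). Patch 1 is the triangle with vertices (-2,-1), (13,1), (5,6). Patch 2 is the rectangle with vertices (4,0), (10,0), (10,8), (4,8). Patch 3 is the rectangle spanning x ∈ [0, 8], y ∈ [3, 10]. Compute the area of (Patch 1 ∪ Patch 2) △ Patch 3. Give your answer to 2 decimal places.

79.16

|Patch 1 ∪ Patch 2| = 67.1625.
|(Patch 1 ∪ Patch 2) ∩ Patch 3| = 22.
|(Patch 1 ∪ Patch 2) △ Patch 3| = 67.1625 + 56 − 44 = 79.16.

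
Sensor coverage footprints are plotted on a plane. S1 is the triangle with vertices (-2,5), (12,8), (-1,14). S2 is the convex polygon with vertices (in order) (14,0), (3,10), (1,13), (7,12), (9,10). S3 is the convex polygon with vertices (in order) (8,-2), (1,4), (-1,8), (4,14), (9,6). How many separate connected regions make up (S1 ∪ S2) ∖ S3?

(S1 ∪ S2) ∖ S3 splits into 2 disjoint pieces (area 17.3053, area 24.8771).

2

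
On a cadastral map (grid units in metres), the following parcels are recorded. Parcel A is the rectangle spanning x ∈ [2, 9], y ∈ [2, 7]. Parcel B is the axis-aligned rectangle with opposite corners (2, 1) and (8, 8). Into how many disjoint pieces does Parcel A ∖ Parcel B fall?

Parcel A ∖ Parcel B is a single connected region.

1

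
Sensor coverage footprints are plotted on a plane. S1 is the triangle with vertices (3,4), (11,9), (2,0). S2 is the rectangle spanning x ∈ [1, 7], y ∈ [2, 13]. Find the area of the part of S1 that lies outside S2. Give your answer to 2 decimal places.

|S1| = 13.5, |S1∩S2| = 9.
|S1 ∖ S2| = |S1| − |S1∩S2| = 13.5 − 9 = 4.50.

4.50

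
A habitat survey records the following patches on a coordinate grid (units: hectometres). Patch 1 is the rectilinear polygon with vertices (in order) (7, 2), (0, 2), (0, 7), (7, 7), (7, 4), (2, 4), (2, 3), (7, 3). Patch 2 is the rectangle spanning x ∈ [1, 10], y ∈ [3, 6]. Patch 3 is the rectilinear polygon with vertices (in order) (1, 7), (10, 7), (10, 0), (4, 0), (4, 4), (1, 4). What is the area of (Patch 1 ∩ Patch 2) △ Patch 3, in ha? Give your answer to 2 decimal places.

40.00

|Patch 1 ∩ Patch 2| = 13.
|(Patch 1 ∩ Patch 2) ∩ Patch 3| = 12.
|(Patch 1 ∩ Patch 2) △ Patch 3| = 13 + 51 − 24 = 40.00.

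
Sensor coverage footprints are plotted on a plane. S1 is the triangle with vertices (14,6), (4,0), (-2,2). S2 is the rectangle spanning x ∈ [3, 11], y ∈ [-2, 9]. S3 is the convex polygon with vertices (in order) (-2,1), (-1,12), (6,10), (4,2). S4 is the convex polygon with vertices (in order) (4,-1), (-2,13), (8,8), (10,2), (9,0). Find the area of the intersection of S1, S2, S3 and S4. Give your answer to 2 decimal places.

The intersection is the polygon with vertices (4.4,3.6), (4,2), (3,1.833), (3,3.25).
By the shoelace formula its area is 1.76.

1.76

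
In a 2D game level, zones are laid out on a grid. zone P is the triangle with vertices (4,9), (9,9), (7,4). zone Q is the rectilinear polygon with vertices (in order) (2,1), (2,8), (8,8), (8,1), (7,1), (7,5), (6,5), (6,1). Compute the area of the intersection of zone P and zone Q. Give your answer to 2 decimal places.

7.25

The intersection is the polygon with vertices (7,4), (7,5), (6.4,5), (4.6,8), (8,8), (8,6.5).
By the shoelace formula its area is 7.25.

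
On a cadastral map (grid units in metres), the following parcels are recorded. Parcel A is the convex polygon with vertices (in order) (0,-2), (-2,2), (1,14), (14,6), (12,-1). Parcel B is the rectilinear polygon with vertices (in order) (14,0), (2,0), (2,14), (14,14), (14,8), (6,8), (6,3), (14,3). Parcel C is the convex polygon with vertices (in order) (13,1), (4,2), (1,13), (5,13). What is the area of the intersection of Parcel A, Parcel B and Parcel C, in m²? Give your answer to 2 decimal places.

47.14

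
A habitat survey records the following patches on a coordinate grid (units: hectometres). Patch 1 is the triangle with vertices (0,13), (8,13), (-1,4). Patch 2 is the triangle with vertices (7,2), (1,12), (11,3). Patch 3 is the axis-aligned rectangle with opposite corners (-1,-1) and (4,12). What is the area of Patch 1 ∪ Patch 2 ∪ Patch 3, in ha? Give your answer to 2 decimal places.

96.58

By inclusion–exclusion:
Individual areas: |Patch 1| = 36, |Patch 2| = 23, |Patch 3| = 65.
|Patch 1∩Patch 2| = 2.7237.
|Patch 1∩Patch 3| = 23.9444.
|Patch 2∩Patch 3| = 3.45.
|Patch 1∩Patch 2∩Patch 3| = 2.7.
|Patch 1 ∪ Patch 2 ∪ Patch 3| = 124 − 30.1181 + 2.7 = 96.58.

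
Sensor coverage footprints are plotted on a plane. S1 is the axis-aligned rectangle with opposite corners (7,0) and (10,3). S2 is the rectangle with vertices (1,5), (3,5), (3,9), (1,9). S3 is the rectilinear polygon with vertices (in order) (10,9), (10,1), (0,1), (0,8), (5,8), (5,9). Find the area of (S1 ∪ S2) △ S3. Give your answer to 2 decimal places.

|S1 ∪ S2| = 17.
|(S1 ∪ S2) ∩ S3| = 12.
|(S1 ∪ S2) △ S3| = 17 + 75 − 24 = 68.00.

68.00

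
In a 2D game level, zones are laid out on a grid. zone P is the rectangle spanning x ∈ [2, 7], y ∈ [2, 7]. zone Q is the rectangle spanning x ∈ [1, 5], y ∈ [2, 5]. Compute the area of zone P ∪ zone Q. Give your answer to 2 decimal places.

By inclusion–exclusion:
Individual areas: |zone P| = 25, |zone Q| = 12.
|zone P∩zone Q|: x∈[2,5], y∈[2,5] → 3·3 = 9.
|zone P ∪ zone Q| = 37 − 9 = 28.00.

28.00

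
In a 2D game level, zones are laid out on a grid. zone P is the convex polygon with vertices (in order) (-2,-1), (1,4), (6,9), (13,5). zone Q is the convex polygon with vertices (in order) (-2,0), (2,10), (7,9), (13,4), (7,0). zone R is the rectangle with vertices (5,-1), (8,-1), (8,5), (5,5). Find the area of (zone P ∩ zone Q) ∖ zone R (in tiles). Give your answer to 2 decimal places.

|zone P ∩ zone Q| = 53.5463.
|(zone P ∩ zone Q) ∩ zone R| = 7.8.
|(zone P ∩ zone Q) ∖ zone R| = 53.5463 − 7.8 = 45.75.

45.75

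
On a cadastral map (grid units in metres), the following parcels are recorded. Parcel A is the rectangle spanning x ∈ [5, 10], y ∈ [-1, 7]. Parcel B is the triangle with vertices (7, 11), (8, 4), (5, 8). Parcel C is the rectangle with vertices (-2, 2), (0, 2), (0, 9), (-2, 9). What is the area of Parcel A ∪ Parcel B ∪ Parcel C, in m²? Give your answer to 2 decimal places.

By inclusion–exclusion:
Individual areas: |Parcel A| = 40, |Parcel B| = 8.5, |Parcel C| = 14.
|Parcel A∩Parcel B| = 2.7321.
|Parcel A∩Parcel C| = 0 (no overlap).
|Parcel B∩Parcel C| = 0.
|Parcel A∩Parcel B∩Parcel C| = 0.
|Parcel A ∪ Parcel B ∪ Parcel C| = 62.5 − 2.7321 + 0 = 59.77.

59.77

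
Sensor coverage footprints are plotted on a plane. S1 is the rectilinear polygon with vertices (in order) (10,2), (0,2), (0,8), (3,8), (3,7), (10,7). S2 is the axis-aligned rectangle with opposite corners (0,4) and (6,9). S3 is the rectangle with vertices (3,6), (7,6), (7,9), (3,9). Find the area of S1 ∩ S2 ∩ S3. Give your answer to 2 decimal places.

3.00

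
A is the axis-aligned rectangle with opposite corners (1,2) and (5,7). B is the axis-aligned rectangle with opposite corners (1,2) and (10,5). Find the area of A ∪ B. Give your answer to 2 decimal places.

35.00

By inclusion–exclusion:
Individual areas: |A| = 20, |B| = 27.
|A∩B|: x∈[1,5], y∈[2,5] → 4·3 = 12.
|A ∪ B| = 47 − 12 = 35.00.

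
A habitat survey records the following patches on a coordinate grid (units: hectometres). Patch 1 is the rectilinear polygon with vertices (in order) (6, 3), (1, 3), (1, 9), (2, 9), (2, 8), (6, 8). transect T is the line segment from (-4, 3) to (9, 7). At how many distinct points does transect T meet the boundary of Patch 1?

The segment meets the boundary at (6,6.077), (1,4.538).

2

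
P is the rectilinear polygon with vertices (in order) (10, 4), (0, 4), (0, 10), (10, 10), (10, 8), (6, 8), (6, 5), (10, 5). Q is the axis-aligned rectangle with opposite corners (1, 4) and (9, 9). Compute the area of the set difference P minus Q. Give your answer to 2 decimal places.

17.00

|P| = 48, |P∩Q| = 31.
|P ∖ Q| = |P| − |P∩Q| = 48 − 31 = 17.00.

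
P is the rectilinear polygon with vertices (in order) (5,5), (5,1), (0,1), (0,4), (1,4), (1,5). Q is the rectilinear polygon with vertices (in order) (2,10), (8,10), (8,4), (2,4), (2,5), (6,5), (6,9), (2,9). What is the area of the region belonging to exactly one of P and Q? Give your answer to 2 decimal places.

|P| = 19, |Q| = 20, |P∩Q| = 3.
|P △ Q| = |P| + |Q| − 2·|P∩Q| = 19 + 20 − 6 = 33.00.

33.00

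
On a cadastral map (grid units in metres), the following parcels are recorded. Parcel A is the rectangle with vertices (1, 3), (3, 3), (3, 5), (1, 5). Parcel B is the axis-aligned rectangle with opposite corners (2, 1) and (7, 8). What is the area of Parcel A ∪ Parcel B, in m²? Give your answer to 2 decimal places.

37.00

By inclusion–exclusion:
Individual areas: |Parcel A| = 4, |Parcel B| = 35.
|Parcel A∩Parcel B|: x∈[2,3], y∈[3,5] → 1·2 = 2.
|Parcel A ∪ Parcel B| = 39 − 2 = 37.00.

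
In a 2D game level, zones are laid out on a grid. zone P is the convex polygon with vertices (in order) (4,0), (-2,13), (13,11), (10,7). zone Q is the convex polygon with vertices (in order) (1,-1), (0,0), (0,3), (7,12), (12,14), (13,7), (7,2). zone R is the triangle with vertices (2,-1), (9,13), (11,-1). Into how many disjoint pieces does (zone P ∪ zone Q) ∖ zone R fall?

2

(zone P ∪ zone Q) ∖ zone R splits into 2 disjoint pieces (area 69.276, area 24.0141).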